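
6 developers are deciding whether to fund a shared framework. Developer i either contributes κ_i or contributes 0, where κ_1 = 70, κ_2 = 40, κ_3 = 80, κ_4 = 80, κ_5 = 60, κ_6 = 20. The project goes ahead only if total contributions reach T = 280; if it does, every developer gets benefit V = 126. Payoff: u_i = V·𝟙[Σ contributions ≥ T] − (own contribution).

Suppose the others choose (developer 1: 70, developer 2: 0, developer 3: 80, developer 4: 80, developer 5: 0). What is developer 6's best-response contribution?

0

Others' total = 230. Even contributing 20 gives 250 < 280: no benefit either way.
Best response: 0.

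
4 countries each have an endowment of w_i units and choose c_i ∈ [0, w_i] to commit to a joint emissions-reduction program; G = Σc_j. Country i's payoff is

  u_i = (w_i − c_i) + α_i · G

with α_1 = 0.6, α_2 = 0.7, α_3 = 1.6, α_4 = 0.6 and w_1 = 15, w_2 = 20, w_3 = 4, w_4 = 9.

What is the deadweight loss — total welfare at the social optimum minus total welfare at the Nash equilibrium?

∂u_i/∂c_i = α_i − 1, so country i contributes w_i if α_i > 1, else 0.
α_i > 1 for i ∈ {3}; NE contributions (0, 0, 4, 0), G = 4.
W^NE = Σw_i − G^NE + (Σα_i)·G^NE = 48 + 2.5·4 = 58.
Planner: ∂(Σu_j)/∂c_i = Σα_j − 1 = 2.5 > 0, so everyone contributes w_i; G^SO = 48, W^SO = 48 + 2.5·48 = 168.
Deadweight loss = 110.

110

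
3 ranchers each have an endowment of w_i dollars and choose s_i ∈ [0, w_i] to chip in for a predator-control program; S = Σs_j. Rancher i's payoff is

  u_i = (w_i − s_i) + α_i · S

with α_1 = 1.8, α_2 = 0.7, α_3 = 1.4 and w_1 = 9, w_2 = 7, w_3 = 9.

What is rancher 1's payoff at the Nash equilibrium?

∂u_i/∂s_i = α_i − 1, so rancher i contributes w_i if α_i > 1, else 0.
α_i > 1 for i ∈ {1, 3}; NE contributions (9, 0, 9), S = 18.
u_1 = (9 − 9) + 1.8·18 = 32.4.

32.4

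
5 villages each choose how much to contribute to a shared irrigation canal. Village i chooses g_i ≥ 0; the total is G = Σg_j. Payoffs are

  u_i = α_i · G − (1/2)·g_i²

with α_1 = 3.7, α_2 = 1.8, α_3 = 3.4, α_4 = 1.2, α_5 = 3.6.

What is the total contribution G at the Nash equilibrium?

13.7

Village i's FOC: ∂u_i/∂g_i = α_i − g_i = 0, so g_i* = α_i.
NE contributions = (3.7, 1.8, 3.4, 1.2, 3.6); G = 13.7.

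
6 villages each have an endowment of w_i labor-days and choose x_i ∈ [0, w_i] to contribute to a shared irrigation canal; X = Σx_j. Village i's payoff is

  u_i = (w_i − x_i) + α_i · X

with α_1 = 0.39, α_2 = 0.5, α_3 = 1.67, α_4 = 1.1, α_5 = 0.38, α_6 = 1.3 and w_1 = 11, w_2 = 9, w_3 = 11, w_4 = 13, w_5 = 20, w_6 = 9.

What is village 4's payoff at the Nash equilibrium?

∂u_i/∂x_i = α_i − 1, so village i contributes w_i if α_i > 1, else 0.
α_i > 1 for i ∈ {3, 4, 6}; NE contributions (0, 0, 11, 13, 0, 9), X = 33.
u_4 = (13 − 13) + 1.1·33 = 36.3.

36.3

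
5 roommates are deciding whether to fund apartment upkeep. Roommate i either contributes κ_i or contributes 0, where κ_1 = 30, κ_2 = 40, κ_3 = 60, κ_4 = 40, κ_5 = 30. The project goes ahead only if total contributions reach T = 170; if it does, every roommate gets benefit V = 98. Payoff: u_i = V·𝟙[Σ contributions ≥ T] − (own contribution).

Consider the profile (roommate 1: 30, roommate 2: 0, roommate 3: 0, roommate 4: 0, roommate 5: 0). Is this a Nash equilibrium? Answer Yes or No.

Total = 30 < 170: not provided.
Roommate 1 (pledges 30, payoff -30): dropping to 0 → total 0, payoff 0. Profitable deviation.

No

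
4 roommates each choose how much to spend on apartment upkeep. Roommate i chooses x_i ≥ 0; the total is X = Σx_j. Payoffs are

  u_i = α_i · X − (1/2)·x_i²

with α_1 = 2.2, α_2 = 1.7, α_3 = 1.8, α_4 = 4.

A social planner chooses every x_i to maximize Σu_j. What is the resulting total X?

Planner FOC: ∂(Σu_j)/∂x_i = (Σα_j) − x_i = 0, so x_i^SO = Σα_j = 9.7 for every i; X^SO = 38.8.

38.8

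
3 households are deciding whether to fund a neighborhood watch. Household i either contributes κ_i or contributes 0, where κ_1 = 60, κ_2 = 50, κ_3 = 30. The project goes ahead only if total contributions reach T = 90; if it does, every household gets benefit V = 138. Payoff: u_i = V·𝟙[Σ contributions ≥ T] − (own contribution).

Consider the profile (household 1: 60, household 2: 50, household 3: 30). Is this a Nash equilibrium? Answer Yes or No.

Total = 140 ≥ 90: provided.
Household 1 (pledges 60, payoff 78): dropping to 0 → total 80, payoff 0. No gain.
Household 2 (pledges 50, payoff 88): dropping to 0 → total 90, payoff 138. Profitable deviation.

No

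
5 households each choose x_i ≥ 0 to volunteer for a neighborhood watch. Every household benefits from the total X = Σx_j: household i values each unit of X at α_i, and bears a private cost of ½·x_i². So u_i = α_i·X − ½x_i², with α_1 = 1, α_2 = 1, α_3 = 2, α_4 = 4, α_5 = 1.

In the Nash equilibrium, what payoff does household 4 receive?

28

Household i's FOC: ∂u_i/∂x_i = α_i − x_i = 0, so x_i* = α_i.
NE contributions = (1, 1, 2, 4, 1); X = 9.
u_4 = α_4·X − ½·(x_4)² = 4·9 − ½·4² = 28.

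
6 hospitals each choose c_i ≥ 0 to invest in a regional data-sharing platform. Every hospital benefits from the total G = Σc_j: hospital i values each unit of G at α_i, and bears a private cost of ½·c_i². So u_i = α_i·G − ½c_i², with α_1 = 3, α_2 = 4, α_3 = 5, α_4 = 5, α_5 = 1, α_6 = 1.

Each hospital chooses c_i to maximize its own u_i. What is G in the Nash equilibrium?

19

Hospital i's FOC: ∂u_i/∂c_i = α_i − c_i = 0, so c_i* = α_i.
NE contributions = (3, 4, 5, 5, 1, 1); G = 19.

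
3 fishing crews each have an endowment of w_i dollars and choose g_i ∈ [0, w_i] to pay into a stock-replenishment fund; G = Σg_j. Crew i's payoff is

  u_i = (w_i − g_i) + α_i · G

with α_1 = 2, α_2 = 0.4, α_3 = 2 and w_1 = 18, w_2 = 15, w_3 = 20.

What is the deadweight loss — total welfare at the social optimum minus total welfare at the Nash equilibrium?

51

∂u_i/∂g_i = α_i − 1, so crew i contributes w_i if α_i > 1, else 0.
α_i > 1 for i ∈ {1, 3}; NE contributions (18, 0, 20), G = 38.
W^NE = Σw_i − G^NE + (Σα_i)·G^NE = 53 + 3.4·38 = 182.2.
Planner: ∂(Σu_j)/∂g_i = Σα_j − 1 = 3.4 > 0, so everyone contributes w_i; G^SO = 53, W^SO = 53 + 3.4·53 = 233.2.
Deadweight loss = 51.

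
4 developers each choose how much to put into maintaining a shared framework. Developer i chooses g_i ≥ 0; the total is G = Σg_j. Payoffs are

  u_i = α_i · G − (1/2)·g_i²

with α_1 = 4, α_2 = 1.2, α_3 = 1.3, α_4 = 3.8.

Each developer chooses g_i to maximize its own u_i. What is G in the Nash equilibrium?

10.3

Developer i's FOC: ∂u_i/∂g_i = α_i − g_i = 0, so g_i* = α_i.
NE contributions = (4, 1.2, 1.3, 3.8); G = 10.3.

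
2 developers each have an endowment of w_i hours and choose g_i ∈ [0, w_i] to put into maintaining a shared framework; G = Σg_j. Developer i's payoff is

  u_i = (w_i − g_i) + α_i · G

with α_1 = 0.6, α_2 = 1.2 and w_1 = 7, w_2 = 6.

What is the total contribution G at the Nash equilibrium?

6

∂u_i/∂g_i = α_i − 1, so developer i contributes w_i if α_i > 1, else 0.
α_i > 1 for i ∈ {2}; NE contributions (0, 6), G = 6.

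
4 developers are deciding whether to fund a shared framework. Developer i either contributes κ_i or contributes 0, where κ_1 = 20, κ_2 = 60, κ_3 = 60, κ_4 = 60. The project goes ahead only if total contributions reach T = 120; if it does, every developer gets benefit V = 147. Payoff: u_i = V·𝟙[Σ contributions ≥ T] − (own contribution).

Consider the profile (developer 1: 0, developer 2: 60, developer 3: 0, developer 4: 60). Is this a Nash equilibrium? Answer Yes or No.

Yes

Total = 120 ≥ 120: provided.
Developer 1 (pledges 0, payoff 147): pledging 20 → total 140, payoff 127. No gain.
Developer 2 (pledges 60, payoff 87): dropping to 0 → total 60, payoff 0. No gain.
Developer 3 (pledges 0, payoff 147): pledging 60 → total 180, payoff 87. No gain.
Developer 4 (pledges 60, payoff 87): dropping to 0 → total 60, payoff 0. No gain.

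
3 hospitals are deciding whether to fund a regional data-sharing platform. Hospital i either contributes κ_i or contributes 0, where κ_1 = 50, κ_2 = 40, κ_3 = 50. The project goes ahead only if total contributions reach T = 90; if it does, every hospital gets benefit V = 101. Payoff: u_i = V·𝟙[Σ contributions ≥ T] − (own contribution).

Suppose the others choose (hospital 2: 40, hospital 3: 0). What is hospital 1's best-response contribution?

50

Others' total = 40. Contributing 50 brings total to 90 ≥ 90: gain V − κ_1 = 51.
Best response: 50.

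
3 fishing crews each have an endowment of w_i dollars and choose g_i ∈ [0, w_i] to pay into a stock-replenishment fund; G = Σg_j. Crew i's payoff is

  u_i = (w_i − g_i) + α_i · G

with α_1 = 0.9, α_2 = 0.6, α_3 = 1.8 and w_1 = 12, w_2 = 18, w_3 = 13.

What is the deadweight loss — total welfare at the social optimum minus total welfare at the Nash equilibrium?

∂u_i/∂g_i = α_i − 1, so crew i contributes w_i if α_i > 1, else 0.
α_i > 1 for i ∈ {3}; NE contributions (0, 0, 13), G = 13.
W^NE = Σw_i − G^NE + (Σα_i)·G^NE = 43 + 2.3·13 = 72.9.
Planner: ∂(Σu_j)/∂g_i = Σα_j − 1 = 2.3 > 0, so everyone contributes w_i; G^SO = 43, W^SO = 43 + 2.3·43 = 141.9.
Deadweight loss = 69.

69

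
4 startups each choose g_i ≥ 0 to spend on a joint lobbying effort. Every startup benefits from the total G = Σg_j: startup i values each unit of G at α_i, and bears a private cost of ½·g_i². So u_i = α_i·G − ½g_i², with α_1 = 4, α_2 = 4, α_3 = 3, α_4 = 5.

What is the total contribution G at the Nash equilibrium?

Startup i's FOC: ∂u_i/∂g_i = α_i − g_i = 0, so g_i* = α_i.
NE contributions = (4, 4, 3, 5); G = 16.

16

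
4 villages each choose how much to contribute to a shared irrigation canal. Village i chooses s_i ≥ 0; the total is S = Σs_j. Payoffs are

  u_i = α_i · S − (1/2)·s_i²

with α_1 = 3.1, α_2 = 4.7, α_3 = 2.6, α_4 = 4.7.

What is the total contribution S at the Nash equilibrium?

Village i's FOC: ∂u_i/∂s_i = α_i − s_i = 0, so s_i* = α_i.
NE contributions = (3.1, 4.7, 2.6, 4.7); S = 15.1.

15.1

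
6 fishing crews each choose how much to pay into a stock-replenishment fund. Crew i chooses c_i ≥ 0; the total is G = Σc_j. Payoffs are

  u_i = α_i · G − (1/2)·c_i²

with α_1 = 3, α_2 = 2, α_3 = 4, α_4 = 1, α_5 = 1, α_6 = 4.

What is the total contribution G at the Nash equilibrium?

15

Crew i's FOC: ∂u_i/∂c_i = α_i − c_i = 0, so c_i* = α_i.
NE contributions = (3, 2, 4, 1, 1, 4); G = 15.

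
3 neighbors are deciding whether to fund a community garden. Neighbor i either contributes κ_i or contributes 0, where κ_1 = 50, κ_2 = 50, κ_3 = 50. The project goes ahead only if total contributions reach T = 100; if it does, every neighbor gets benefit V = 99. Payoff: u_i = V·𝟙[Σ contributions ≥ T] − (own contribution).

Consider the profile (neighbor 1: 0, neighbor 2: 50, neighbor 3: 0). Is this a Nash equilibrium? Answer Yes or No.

Total = 50 < 100: not provided.
Neighbor 1 (pledges 0, payoff 0): pledging 50 → total 100, payoff 49. Profitable deviation.

No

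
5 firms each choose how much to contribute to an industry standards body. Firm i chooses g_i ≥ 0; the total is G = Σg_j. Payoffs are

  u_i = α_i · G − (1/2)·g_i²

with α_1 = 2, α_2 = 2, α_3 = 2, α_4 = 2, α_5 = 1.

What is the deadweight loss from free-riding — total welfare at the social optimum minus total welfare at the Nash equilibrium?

Firm i's FOC: ∂u_i/∂g_i = α_i − g_i = 0, so g_i* = α_i.
NE contributions = (2, 2, 2, 2, 1); G = 9.
W^NE = (Σα)·G − ½Σα_i² = 9² − ½·17 = 72.5.
Planner sets g_i = Σα_j = 9 for every i, so G^SO = 5·9 = 45.
W^SO = (Σα)·G^SO − ½·5·(Σα)² = (5/2)·9² = 202.5.
Deadweight loss = W^SO − W^NE = 130.

130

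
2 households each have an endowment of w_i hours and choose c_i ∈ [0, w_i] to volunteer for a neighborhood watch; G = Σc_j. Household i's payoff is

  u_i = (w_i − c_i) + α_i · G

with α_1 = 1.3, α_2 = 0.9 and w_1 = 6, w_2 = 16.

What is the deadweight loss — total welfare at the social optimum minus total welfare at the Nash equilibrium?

19.2

∂u_i/∂c_i = α_i − 1, so household i contributes w_i if α_i > 1, else 0.
α_i > 1 for i ∈ {1}; NE contributions (6, 0), G = 6.
W^NE = Σw_i − G^NE + (Σα_i)·G^NE = 22 + 1.2·6 = 29.2.
Planner: ∂(Σu_j)/∂c_i = Σα_j − 1 = 1.2 > 0, so everyone contributes w_i; G^SO = 22, W^SO = 22 + 1.2·22 = 48.4.
Deadweight loss = 19.2.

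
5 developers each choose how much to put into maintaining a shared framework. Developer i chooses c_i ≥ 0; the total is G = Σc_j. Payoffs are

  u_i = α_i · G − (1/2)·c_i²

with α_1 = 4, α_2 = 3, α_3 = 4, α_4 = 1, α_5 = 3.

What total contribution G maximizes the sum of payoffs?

Planner FOC: ∂(Σu_j)/∂c_i = (Σα_j) − c_i = 0, so c_i^SO = Σα_j = 15 for every i; G^SO = 75.

75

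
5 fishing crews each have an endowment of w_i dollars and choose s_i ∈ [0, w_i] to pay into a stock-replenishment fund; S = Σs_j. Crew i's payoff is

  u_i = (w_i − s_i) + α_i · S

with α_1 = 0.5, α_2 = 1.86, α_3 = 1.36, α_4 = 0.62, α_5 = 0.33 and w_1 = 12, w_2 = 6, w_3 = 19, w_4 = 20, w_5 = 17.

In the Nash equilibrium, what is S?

25

∂u_i/∂s_i = α_i − 1, so crew i contributes w_i if α_i > 1, else 0.
α_i > 1 for i ∈ {2, 3}; NE contributions (0, 6, 19, 0, 0), S = 25.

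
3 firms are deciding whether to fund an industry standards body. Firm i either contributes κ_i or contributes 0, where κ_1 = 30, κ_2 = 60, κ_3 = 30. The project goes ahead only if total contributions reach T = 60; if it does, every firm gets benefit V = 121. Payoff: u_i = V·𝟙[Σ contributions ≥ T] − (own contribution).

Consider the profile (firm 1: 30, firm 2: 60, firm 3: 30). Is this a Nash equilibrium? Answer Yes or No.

Total = 120 ≥ 60: provided.
Firm 1 (pledges 30, payoff 91): dropping to 0 → total 90, payoff 121. Profitable deviation.

No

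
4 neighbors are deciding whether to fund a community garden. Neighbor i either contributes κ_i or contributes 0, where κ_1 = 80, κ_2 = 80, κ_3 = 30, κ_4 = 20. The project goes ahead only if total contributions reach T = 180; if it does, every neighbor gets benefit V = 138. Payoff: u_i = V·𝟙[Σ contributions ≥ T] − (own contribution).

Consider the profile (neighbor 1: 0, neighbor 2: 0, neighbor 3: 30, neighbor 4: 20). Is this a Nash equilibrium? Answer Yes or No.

Total = 50 < 180: not provided.
Neighbor 1 (pledges 0, payoff 0): pledging 80 → total 130, payoff -80. No gain.
Neighbor 2 (pledges 0, payoff 0): pledging 80 → total 130, payoff -80. No gain.
Neighbor 3 (pledges 30, payoff -30): dropping to 0 → total 20, payoff 0. Profitable deviation.

No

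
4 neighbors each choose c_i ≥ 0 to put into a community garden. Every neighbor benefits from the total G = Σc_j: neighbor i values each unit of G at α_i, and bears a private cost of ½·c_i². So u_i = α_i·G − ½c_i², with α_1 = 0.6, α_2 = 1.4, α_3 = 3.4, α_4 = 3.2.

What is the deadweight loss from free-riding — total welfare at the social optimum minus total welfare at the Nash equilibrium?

86.02

Neighbor i's FOC: ∂u_i/∂c_i = α_i − c_i = 0, so c_i* = α_i.
NE contributions = (0.6, 1.4, 3.4, 3.2); G = 8.6.
W^NE = (Σα)·G − ½Σα_i² = 8.6² − ½·24.12 = 61.9.
Planner sets c_i = Σα_j = 8.6 for every i, so G^SO = 4·8.6 = 34.4.
W^SO = (Σα)·G^SO − ½·4·(Σα)² = (4/2)·8.6² = 147.92.
Deadweight loss = W^SO − W^NE = 86.02.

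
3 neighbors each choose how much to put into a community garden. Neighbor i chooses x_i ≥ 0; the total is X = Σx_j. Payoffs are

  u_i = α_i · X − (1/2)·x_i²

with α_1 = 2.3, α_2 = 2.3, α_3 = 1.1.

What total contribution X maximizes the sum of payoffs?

17.1

Planner FOC: ∂(Σu_j)/∂x_i = (Σα_j) − x_i = 0, so x_i^SO = Σα_j = 5.7 for every i; X^SO = 17.1.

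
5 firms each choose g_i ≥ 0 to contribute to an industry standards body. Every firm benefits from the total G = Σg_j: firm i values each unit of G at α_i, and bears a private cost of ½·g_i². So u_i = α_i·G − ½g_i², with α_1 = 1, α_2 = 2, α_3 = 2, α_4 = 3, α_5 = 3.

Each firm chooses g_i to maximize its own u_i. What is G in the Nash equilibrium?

Firm i's FOC: ∂u_i/∂g_i = α_i − g_i = 0, so g_i* = α_i.
NE contributions = (1, 2, 2, 3, 3); G = 11.

11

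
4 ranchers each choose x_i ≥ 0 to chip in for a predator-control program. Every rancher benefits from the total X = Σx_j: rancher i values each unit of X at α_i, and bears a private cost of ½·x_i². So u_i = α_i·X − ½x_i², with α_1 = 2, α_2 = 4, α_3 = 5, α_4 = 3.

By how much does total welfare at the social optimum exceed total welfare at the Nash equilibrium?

223

Rancher i's FOC: ∂u_i/∂x_i = α_i − x_i = 0, so x_i* = α_i.
NE contributions = (2, 4, 5, 3); X = 14.
W^NE = (Σα)·X − ½Σα_i² = 14² − ½·54 = 169.
Planner sets x_i = Σα_j = 14 for every i, so X^SO = 4·14 = 56.
W^SO = (Σα)·X^SO − ½·4·(Σα)² = (4/2)·14² = 392.
Deadweight loss = W^SO − W^NE = 223.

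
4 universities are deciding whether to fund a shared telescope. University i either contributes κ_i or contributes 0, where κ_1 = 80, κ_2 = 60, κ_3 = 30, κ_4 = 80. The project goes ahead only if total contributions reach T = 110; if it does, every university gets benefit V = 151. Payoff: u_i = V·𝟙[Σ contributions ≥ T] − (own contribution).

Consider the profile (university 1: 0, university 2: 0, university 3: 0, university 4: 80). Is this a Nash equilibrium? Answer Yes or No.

No

Total = 80 < 110: not provided.
University 1 (pledges 0, payoff 0): pledging 80 → total 160, payoff 71. Profitable deviation.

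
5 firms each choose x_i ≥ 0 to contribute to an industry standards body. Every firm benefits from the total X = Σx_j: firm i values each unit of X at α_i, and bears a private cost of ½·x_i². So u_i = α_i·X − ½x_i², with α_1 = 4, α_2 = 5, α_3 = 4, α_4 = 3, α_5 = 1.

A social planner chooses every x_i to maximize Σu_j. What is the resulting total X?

Planner FOC: ∂(Σu_j)/∂x_i = (Σα_j) − x_i = 0, so x_i^SO = Σα_j = 17 for every i; X^SO = 85.

85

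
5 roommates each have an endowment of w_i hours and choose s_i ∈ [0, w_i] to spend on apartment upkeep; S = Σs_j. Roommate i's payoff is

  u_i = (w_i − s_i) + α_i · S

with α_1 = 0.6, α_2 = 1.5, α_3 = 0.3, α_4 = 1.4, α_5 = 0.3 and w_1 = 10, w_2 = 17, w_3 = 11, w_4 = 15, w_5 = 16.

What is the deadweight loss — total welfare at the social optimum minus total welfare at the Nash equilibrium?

∂u_i/∂s_i = α_i − 1, so roommate i contributes w_i if α_i > 1, else 0.
α_i > 1 for i ∈ {2, 4}; NE contributions (0, 17, 0, 15, 0), S = 32.
W^NE = Σw_i − S^NE + (Σα_i)·S^NE = 69 + 3.1·32 = 168.2.
Planner: ∂(Σu_j)/∂s_i = Σα_j − 1 = 3.1 > 0, so everyone contributes w_i; S^SO = 69, W^SO = 69 + 3.1·69 = 282.9.
Deadweight loss = 114.7.

114.7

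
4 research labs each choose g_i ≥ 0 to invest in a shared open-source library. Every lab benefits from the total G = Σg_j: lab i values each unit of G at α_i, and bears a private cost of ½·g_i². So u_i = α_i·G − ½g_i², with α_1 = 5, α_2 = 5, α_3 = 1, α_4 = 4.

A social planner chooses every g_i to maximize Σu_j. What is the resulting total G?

60

Planner FOC: ∂(Σu_j)/∂g_i = (Σα_j) − g_i = 0, so g_i^SO = Σα_j = 15 for every i; G^SO = 60.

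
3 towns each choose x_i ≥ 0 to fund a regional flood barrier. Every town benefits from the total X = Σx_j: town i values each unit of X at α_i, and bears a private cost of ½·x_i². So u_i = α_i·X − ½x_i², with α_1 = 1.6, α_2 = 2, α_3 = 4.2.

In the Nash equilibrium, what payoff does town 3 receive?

Town i's FOC: ∂u_i/∂x_i = α_i − x_i = 0, so x_i* = α_i.
NE contributions = (1.6, 2, 4.2); X = 7.8.
u_3 = α_3·X − ½·(x_3)² = 4.2·7.8 − ½·4.2² = 23.94.

23.94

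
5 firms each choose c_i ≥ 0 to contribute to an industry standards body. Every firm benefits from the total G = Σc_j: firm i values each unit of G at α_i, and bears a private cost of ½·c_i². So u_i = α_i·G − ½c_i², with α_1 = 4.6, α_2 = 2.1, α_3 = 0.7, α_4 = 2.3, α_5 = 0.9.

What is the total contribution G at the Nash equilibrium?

10.6

Firm i's FOC: ∂u_i/∂c_i = α_i − c_i = 0, so c_i* = α_i.
NE contributions = (4.6, 2.1, 0.7, 2.3, 0.9); G = 10.6.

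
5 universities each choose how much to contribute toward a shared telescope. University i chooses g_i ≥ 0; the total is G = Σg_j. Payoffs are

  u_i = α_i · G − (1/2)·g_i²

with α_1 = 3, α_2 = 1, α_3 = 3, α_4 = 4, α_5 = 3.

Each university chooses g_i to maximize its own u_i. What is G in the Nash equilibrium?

University i's FOC: ∂u_i/∂g_i = α_i − g_i = 0, so g_i* = α_i.
NE contributions = (3, 1, 3, 4, 3); G = 14.

14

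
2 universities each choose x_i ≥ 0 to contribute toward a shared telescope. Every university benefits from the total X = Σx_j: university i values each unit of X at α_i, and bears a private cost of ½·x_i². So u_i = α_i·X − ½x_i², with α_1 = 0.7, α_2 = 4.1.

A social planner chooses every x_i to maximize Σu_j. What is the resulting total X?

9.6

Planner FOC: ∂(Σu_j)/∂x_i = (Σα_j) − x_i = 0, so x_i^SO = Σα_j = 4.8 for every i; X^SO = 9.6.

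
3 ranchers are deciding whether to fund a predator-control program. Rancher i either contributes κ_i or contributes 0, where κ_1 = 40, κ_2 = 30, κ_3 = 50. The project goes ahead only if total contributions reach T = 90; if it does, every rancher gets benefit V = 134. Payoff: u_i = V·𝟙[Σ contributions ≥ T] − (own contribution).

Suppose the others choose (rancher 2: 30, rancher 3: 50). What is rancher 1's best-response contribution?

40

Others' total = 80. Contributing 40 brings total to 120 ≥ 90: gain V − κ_1 = 94.
Best response: 40.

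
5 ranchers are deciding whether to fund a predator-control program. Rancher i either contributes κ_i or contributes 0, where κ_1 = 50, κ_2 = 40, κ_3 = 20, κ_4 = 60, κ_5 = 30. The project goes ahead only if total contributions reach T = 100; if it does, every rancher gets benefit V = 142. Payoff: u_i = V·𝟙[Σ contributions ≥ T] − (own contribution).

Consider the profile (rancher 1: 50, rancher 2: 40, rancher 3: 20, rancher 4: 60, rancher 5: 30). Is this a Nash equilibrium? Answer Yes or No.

No

Total = 200 ≥ 100: provided.
Rancher 1 (pledges 50, payoff 92): dropping to 0 → total 150, payoff 142. Profitable deviation.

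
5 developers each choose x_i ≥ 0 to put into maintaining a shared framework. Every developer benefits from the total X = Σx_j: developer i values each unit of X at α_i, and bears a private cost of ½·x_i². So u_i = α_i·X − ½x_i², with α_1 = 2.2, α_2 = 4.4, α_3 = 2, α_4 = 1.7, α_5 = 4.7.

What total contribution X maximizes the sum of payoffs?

75

Planner FOC: ∂(Σu_j)/∂x_i = (Σα_j) − x_i = 0, so x_i^SO = Σα_j = 15 for every i; X^SO = 75.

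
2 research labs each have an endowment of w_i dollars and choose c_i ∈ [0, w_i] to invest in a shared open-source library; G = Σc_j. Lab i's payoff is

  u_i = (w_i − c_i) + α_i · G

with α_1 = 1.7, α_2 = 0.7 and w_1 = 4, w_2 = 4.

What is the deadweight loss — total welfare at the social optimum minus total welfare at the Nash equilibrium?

∂u_i/∂c_i = α_i − 1, so lab i contributes w_i if α_i > 1, else 0.
α_i > 1 for i ∈ {1}; NE contributions (4, 0), G = 4.
W^NE = Σw_i − G^NE + (Σα_i)·G^NE = 8 + 1.4·4 = 13.6.
Planner: ∂(Σu_j)/∂c_i = Σα_j − 1 = 1.4 > 0, so everyone contributes w_i; G^SO = 8, W^SO = 8 + 1.4·8 = 19.2.
Deadweight loss = 5.6.

5.6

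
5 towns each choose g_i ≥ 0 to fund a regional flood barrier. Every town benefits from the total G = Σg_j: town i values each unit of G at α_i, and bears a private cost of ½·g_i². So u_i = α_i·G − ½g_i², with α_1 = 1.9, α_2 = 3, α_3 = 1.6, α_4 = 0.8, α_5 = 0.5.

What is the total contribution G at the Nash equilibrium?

Town i's FOC: ∂u_i/∂g_i = α_i − g_i = 0, so g_i* = α_i.
NE contributions = (1.9, 3, 1.6, 0.8, 0.5); G = 7.8.

7.8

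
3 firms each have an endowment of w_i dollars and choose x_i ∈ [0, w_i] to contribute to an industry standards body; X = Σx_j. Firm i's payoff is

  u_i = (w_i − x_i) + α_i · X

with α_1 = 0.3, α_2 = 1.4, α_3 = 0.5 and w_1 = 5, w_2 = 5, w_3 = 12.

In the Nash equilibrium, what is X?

5

∂u_i/∂x_i = α_i − 1, so firm i contributes w_i if α_i > 1, else 0.
α_i > 1 for i ∈ {2}; NE contributions (0, 5, 0), X = 5.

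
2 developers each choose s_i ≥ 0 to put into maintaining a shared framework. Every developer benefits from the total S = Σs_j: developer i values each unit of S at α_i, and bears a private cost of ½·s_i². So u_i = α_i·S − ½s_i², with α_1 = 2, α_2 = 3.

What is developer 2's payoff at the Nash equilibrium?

10.5

Developer i's FOC: ∂u_i/∂s_i = α_i − s_i = 0, so s_i* = α_i.
NE contributions = (2, 3); S = 5.
u_2 = α_2·S − ½·(s_2)² = 3·5 − ½·3² = 10.5.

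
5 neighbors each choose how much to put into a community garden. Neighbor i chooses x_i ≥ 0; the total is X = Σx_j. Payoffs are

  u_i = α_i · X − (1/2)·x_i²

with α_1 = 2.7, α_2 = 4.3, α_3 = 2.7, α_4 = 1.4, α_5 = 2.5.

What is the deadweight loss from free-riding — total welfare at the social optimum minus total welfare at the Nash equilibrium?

298.08

Neighbor i's FOC: ∂u_i/∂x_i = α_i − x_i = 0, so x_i* = α_i.
NE contributions = (2.7, 4.3, 2.7, 1.4, 2.5); X = 13.6.
W^NE = (Σα)·X − ½Σα_i² = 13.6² − ½·41.28 = 164.32.
Planner sets x_i = Σα_j = 13.6 for every i, so X^SO = 5·13.6 = 68.
W^SO = (Σα)·X^SO − ½·5·(Σα)² = (5/2)·13.6² = 462.4.
Deadweight loss = W^SO − W^NE = 298.08.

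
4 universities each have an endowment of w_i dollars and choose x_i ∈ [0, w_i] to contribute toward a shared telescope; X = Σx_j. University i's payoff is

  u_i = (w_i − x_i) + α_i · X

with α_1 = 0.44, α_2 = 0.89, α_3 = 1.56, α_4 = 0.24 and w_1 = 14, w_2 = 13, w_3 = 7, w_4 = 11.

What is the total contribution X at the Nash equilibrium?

7

∂u_i/∂x_i = α_i − 1, so university i contributes w_i if α_i > 1, else 0.
α_i > 1 for i ∈ {3}; NE contributions (0, 0, 7, 0), X = 7.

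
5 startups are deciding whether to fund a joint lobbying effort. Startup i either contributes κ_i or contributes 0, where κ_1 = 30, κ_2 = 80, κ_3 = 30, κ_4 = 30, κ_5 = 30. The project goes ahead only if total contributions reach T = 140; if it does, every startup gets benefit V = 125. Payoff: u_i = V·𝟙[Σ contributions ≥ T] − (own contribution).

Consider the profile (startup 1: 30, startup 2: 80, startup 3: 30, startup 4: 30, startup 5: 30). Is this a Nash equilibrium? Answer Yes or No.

No

Total = 200 ≥ 140: provided.
Startup 1 (pledges 30, payoff 95): dropping to 0 → total 170, payoff 125. Profitable deviation.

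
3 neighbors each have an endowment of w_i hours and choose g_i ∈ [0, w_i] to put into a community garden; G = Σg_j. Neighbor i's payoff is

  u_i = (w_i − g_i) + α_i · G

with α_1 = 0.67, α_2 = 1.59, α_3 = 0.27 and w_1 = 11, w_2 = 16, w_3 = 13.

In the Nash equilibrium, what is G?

∂u_i/∂g_i = α_i − 1, so neighbor i contributes w_i if α_i > 1, else 0.
α_i > 1 for i ∈ {2}; NE contributions (0, 16, 0), G = 16.

16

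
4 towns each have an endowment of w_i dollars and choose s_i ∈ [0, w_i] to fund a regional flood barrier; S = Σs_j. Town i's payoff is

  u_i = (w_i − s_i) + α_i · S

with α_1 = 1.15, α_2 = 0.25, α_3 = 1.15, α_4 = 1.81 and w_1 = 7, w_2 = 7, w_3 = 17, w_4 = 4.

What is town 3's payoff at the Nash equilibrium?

∂u_i/∂s_i = α_i − 1, so town i contributes w_i if α_i > 1, else 0.
α_i > 1 for i ∈ {1, 3, 4}; NE contributions (7, 0, 17, 4), S = 28.
u_3 = (17 − 17) + 1.15·28 = 32.2.

32.2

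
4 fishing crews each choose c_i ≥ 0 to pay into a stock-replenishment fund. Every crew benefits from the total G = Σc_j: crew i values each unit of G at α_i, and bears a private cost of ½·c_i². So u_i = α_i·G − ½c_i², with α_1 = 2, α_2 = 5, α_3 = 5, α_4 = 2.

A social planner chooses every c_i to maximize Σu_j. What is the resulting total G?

56

Planner FOC: ∂(Σu_j)/∂c_i = (Σα_j) − c_i = 0, so c_i^SO = Σα_j = 14 for every i; G^SO = 56.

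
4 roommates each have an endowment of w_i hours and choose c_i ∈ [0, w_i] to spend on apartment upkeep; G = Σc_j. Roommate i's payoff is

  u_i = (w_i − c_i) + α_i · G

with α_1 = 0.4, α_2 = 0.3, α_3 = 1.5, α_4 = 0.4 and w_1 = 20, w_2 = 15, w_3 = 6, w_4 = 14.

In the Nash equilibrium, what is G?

6

∂u_i/∂c_i = α_i − 1, so roommate i contributes w_i if α_i > 1, else 0.
α_i > 1 for i ∈ {3}; NE contributions (0, 0, 6, 0), G = 6.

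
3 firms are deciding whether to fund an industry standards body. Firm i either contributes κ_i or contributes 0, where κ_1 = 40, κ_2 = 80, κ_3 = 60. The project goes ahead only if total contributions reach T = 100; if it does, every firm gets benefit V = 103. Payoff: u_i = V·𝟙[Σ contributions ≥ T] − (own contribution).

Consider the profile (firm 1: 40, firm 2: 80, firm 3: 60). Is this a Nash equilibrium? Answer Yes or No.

Total = 180 ≥ 100: provided.
Firm 1 (pledges 40, payoff 63): dropping to 0 → total 140, payoff 103. Profitable deviation.

No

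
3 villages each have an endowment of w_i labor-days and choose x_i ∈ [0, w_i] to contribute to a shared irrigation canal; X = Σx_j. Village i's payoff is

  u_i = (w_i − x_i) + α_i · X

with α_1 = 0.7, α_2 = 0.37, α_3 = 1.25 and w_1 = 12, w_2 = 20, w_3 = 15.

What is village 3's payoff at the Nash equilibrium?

∂u_i/∂x_i = α_i − 1, so village i contributes w_i if α_i > 1, else 0.
α_i > 1 for i ∈ {3}; NE contributions (0, 0, 15), X = 15.
u_3 = (15 − 15) + 1.25·15 = 18.75.

18.75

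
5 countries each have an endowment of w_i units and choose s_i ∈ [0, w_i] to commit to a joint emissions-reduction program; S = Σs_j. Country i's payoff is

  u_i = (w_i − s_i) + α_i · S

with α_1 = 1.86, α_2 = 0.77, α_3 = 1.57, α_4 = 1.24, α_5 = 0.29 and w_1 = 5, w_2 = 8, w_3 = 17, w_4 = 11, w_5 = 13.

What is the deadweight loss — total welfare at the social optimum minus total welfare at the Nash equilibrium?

∂u_i/∂s_i = α_i − 1, so country i contributes w_i if α_i > 1, else 0.
α_i > 1 for i ∈ {1, 3, 4}; NE contributions (5, 0, 17, 11, 0), S = 33.
W^NE = Σw_i − S^NE + (Σα_i)·S^NE = 54 + 4.73·33 = 210.09.
Planner: ∂(Σu_j)/∂s_i = Σα_j − 1 = 4.73 > 0, so everyone contributes w_i; S^SO = 54, W^SO = 54 + 4.73·54 = 309.42.
Deadweight loss = 99.33.

99.33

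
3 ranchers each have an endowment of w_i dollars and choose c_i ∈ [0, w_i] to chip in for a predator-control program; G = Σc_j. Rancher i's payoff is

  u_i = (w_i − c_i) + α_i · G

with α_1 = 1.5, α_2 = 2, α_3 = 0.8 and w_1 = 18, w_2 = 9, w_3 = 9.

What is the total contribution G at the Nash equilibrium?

∂u_i/∂c_i = α_i − 1, so rancher i contributes w_i if α_i > 1, else 0.
α_i > 1 for i ∈ {1, 2}; NE contributions (18, 9, 0), G = 27.

27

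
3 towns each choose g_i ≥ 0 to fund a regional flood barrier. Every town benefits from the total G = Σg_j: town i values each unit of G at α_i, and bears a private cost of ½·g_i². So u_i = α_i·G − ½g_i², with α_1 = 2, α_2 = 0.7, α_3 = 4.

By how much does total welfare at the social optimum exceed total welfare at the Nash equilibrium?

Town i's FOC: ∂u_i/∂g_i = α_i − g_i = 0, so g_i* = α_i.
NE contributions = (2, 0.7, 4); G = 6.7.
W^NE = (Σα)·G − ½Σα_i² = 6.7² − ½·20.49 = 34.645.
Planner sets g_i = Σα_j = 6.7 for every i, so G^SO = 3·6.7 = 20.1.
W^SO = (Σα)·G^SO − ½·3·(Σα)² = (3/2)·6.7² = 67.335.
Deadweight loss = W^SO − W^NE = 32.69.

32.69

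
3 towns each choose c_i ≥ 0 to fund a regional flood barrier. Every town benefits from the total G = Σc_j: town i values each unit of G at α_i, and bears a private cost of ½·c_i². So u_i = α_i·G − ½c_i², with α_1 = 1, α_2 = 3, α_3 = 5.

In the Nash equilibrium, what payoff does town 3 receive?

Town i's FOC: ∂u_i/∂c_i = α_i − c_i = 0, so c_i* = α_i.
NE contributions = (1, 3, 5); G = 9.
u_3 = α_3·G − ½·(c_3)² = 5·9 − ½·5² = 32.5.

32.5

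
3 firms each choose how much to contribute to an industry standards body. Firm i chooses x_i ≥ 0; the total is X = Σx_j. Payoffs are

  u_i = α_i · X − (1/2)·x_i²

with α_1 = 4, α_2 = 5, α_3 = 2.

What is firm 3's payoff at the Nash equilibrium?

Firm i's FOC: ∂u_i/∂x_i = α_i − x_i = 0, so x_i* = α_i.
NE contributions = (4, 5, 2); X = 11.
u_3 = α_3·X − ½·(x_3)² = 2·11 − ½·2² = 20.

20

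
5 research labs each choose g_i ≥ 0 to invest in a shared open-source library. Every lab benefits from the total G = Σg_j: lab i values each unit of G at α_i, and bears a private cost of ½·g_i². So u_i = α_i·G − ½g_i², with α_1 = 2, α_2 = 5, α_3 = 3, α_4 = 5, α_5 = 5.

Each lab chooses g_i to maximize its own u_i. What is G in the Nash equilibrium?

20

Lab i's FOC: ∂u_i/∂g_i = α_i − g_i = 0, so g_i* = α_i.
NE contributions = (2, 5, 3, 5, 5); G = 20.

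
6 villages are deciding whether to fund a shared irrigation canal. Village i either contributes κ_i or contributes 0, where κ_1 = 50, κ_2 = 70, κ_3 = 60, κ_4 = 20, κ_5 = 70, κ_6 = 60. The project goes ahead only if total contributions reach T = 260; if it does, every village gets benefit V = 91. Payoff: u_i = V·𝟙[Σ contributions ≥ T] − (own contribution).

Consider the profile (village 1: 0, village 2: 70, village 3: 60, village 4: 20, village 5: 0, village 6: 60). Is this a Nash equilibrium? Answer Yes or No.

No

Total = 210 < 260: not provided.
Village 1 (pledges 0, payoff 0): pledging 50 → total 260, payoff 41. Profitable deviation.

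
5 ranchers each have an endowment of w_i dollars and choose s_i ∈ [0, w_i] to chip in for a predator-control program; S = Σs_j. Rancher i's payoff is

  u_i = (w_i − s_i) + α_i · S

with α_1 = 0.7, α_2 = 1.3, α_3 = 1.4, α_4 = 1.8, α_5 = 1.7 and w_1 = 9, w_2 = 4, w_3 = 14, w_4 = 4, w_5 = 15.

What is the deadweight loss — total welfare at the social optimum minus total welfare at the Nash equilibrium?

53.1

∂u_i/∂s_i = α_i − 1, so rancher i contributes w_i if α_i > 1, else 0.
α_i > 1 for i ∈ {2, 3, 4, 5}; NE contributions (0, 4, 14, 4, 15), S = 37.
W^NE = Σw_i − S^NE + (Σα_i)·S^NE = 46 + 5.9·37 = 264.3.
Planner: ∂(Σu_j)/∂s_i = Σα_j − 1 = 5.9 > 0, so everyone contributes w_i; S^SO = 46, W^SO = 46 + 5.9·46 = 317.4.
Deadweight loss = 53.1.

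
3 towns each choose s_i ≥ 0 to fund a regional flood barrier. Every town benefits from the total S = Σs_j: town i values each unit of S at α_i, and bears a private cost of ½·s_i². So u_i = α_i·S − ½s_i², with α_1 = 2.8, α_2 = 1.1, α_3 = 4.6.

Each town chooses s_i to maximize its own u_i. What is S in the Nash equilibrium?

8.5

Town i's FOC: ∂u_i/∂s_i = α_i − s_i = 0, so s_i* = α_i.
NE contributions = (2.8, 1.1, 4.6); S = 8.5.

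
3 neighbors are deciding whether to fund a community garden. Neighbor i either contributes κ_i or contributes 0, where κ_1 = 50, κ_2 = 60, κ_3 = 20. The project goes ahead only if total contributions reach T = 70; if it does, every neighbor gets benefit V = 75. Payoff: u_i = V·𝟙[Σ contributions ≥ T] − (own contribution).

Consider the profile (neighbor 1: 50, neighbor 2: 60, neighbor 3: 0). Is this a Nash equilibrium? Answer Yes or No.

Yes

Total = 110 ≥ 70: provided.
Neighbor 1 (pledges 50, payoff 25): dropping to 0 → total 60, payoff 0. No gain.
Neighbor 2 (pledges 60, payoff 15): dropping to 0 → total 50, payoff 0. No gain.
Neighbor 3 (pledges 0, payoff 75): pledging 20 → total 130, payoff 55. No gain.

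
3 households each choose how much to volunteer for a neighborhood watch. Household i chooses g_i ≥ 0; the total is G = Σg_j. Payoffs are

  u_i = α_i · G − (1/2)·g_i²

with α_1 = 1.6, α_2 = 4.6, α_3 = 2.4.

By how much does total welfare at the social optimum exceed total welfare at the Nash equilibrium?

Household i's FOC: ∂u_i/∂g_i = α_i − g_i = 0, so g_i* = α_i.
NE contributions = (1.6, 4.6, 2.4); G = 8.6.
W^NE = (Σα)·G − ½Σα_i² = 8.6² − ½·29.48 = 59.22.
Planner sets g_i = Σα_j = 8.6 for every i, so G^SO = 3·8.6 = 25.8.
W^SO = (Σα)·G^SO − ½·3·(Σα)² = (3/2)·8.6² = 110.94.
Deadweight loss = W^SO − W^NE = 51.72.

51.72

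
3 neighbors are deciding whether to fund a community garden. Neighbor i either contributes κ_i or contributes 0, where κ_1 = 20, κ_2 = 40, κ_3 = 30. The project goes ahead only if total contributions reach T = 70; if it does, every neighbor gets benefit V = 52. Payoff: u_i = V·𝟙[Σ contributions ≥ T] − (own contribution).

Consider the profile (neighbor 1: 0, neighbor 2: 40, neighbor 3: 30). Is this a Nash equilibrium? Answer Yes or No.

Total = 70 ≥ 70: provided.
Neighbor 1 (pledges 0, payoff 52): pledging 20 → total 90, payoff 32. No gain.
Neighbor 2 (pledges 40, payoff 12): dropping to 0 → total 30, payoff 0. No gain.
Neighbor 3 (pledges 30, payoff 22): dropping to 0 → total 40, payoff 0. No gain.

Yes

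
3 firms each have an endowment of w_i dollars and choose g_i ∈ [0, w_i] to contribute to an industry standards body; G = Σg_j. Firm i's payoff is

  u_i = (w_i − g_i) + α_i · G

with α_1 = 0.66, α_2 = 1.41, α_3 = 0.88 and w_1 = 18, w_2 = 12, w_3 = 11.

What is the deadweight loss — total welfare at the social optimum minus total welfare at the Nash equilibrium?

56.55

∂u_i/∂g_i = α_i − 1, so firm i contributes w_i if α_i > 1, else 0.
α_i > 1 for i ∈ {2}; NE contributions (0, 12, 0), G = 12.
W^NE = Σw_i − G^NE + (Σα_i)·G^NE = 41 + 1.95·12 = 64.4.
Planner: ∂(Σu_j)/∂g_i = Σα_j − 1 = 1.95 > 0, so everyone contributes w_i; G^SO = 41, W^SO = 41 + 1.95·41 = 120.95.
Deadweight loss = 56.55.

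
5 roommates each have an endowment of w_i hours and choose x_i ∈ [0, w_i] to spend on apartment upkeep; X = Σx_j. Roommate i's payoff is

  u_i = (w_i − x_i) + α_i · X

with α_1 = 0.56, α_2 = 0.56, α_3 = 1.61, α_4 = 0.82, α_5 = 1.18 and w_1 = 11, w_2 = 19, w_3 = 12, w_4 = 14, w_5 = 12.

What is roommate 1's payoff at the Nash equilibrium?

∂u_i/∂x_i = α_i − 1, so roommate i contributes w_i if α_i > 1, else 0.
α_i > 1 for i ∈ {3, 5}; NE contributions (0, 0, 12, 0, 12), X = 24.
u_1 = (11 − 0) + 0.56·24 = 24.44.

24.44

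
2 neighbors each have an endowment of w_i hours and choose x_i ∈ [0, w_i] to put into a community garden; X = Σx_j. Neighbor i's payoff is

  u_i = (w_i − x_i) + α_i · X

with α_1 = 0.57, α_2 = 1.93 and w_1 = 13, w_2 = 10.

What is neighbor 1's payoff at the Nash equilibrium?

18.7

∂u_i/∂x_i = α_i − 1, so neighbor i contributes w_i if α_i > 1, else 0.
α_i > 1 for i ∈ {2}; NE contributions (0, 10), X = 10.
u_1 = (13 − 0) + 0.57·10 = 18.7.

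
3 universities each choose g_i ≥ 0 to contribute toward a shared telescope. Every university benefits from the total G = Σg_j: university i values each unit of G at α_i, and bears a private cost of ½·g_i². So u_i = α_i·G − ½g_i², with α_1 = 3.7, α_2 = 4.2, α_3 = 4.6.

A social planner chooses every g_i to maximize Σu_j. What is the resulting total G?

37.5

Planner FOC: ∂(Σu_j)/∂g_i = (Σα_j) − g_i = 0, so g_i^SO = Σα_j = 12.5 for every i; G^SO = 37.5.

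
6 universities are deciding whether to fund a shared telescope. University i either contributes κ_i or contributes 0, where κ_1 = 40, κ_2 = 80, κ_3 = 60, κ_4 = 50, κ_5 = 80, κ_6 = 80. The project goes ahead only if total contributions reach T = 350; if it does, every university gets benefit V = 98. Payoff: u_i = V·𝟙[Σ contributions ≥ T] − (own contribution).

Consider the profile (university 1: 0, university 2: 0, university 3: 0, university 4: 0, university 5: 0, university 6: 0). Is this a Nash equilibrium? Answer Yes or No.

Total = 0 < 350: not provided.
University 1 (pledges 0, payoff 0): pledging 40 → total 40, payoff -40. No gain.
University 2 (pledges 0, payoff 0): pledging 80 → total 80, payoff -80. No gain.
University 3 (pledges 0, payoff 0): pledging 60 → total 60, payoff -60. No gain.
University 4 (pledges 0, payoff 0): pledging 50 → total 50, payoff -50. No gain.
University 5 (pledges 0, payoff 0): pledging 80 → total 80, payoff -80. No gain.
University 6 (pledges 0, payoff 0): pledging 80 → total 80, payoff -80. No gain.

Yes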